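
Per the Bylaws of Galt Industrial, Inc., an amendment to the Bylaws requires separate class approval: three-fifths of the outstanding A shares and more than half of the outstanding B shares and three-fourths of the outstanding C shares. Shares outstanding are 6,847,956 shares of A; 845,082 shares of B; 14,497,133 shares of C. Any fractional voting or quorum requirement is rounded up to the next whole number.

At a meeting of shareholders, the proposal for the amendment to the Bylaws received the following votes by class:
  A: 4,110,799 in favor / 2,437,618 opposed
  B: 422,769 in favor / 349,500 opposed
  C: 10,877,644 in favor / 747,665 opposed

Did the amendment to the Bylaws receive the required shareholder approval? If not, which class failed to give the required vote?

A: 3/5 of 6847956 = 4108773.60, rounded up to 4108774; 4,108,774 required, 4,110,799 in favor — approved.
B: a majority of 845082 is 422542; 422,542 required, 422,769 in favor — approved.
C: 3/4 of 14497133 = 10872849.75, rounded up to 10872850; 10,872,850 required, 10,877,644 in favor — approved.

Approved — every class gave the required vote.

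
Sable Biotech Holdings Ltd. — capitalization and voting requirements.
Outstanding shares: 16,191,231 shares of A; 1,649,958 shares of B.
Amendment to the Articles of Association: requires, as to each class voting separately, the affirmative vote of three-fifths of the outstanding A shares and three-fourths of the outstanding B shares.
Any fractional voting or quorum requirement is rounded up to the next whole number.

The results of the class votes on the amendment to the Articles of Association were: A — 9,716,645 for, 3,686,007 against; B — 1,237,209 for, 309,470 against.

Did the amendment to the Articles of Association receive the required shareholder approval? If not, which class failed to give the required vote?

A: 3/5 of 16191231 = 9714738.60, rounded up to 9714739; 9,714,739 required, 9,716,645 in favor — approved.
B: 3/4 of 1649958 = 1237468.50, rounded up to 1237469; 1,237,469 required, 1,237,209 in favor — not approved.

Not approved — the B shares did not give the required vote.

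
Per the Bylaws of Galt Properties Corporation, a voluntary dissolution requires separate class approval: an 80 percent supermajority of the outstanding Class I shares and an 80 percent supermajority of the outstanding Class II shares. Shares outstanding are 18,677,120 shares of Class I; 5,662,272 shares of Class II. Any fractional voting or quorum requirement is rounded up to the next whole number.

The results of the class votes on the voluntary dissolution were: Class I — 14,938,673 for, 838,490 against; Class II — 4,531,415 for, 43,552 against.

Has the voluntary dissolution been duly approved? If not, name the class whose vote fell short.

Class I: 4/5 of 18677120 = 14941696; 14,941,696 required, 14,938,673 in favor — not approved.
Class II: 4/5 of 5662272 = 4529817.60, rounded up to 4529818; 4,529,818 required, 4,531,415 in favor — approved.

Not approved — the Class I shares did not give the required vote.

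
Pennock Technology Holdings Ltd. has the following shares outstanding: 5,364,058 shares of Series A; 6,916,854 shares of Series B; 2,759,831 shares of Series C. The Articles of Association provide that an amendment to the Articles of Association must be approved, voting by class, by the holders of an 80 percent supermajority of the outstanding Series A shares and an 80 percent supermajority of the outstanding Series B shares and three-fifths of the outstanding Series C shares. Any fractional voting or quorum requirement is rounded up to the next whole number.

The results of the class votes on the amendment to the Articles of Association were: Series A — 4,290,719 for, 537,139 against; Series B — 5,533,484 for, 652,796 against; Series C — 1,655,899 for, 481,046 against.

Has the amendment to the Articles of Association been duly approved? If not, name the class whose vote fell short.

Series A: 4/5 of 5364058 = 4291246.40, rounded up to 4291247; 4,291,247 required, 4,290,719 in favor — not approved.
Series B: 4/5 of 6916854 = 5533483.20, rounded up to 5533484; 5,533,484 required, 5,533,484 in favor — approved.
Series C: 3/5 of 2759831 = 1655898.60, rounded up to 1655899; 1,655,899 required, 1,655,899 in favor — approved.

Not approved — the Series A shares did not give the required vote.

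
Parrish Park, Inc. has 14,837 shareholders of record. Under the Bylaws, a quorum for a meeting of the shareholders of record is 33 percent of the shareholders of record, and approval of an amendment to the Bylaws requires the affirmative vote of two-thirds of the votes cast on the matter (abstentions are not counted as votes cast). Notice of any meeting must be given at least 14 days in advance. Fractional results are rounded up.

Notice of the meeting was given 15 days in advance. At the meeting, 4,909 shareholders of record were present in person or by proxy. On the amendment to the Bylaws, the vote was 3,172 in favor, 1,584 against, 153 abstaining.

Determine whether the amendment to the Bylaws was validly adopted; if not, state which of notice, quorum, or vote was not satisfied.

Valid — all requirements satisfied.

Notice: 15 days given; 14 required. Satisfied.
Quorum: 33% of 14,837 = 4,896.21, rounded up to 4,897; 4,909 present. Satisfied.
Vote: requires two-thirds of the votes cast (4,909 − 153 abstaining = 4,756); 2/3 of 4756 = 3170.67, rounded up to 3171, so 3,171 needed; 3,172 in favor. Satisfied.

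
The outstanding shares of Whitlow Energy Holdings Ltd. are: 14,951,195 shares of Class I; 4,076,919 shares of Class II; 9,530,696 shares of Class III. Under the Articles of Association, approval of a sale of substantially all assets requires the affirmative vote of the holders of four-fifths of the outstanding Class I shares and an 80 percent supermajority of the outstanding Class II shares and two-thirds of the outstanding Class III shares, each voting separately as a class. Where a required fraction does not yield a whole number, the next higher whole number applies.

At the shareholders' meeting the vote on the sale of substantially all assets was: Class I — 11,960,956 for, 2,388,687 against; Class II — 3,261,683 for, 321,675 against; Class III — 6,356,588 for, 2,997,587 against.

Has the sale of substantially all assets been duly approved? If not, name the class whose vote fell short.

Class I: 4/5 of 14951195 = 11960956; 11,960,956 required, 11,960,956 in favor — approved.
Class II: 4/5 of 4076919 = 3261535.20, rounded up to 3261536; 3,261,536 required, 3,261,683 in favor — approved.
Class III: 2/3 of 9530696 = 6353797.33, rounded up to 6353798; 6,353,798 required, 6,356,588 in favor — approved.

Approved — every class gave the required vote.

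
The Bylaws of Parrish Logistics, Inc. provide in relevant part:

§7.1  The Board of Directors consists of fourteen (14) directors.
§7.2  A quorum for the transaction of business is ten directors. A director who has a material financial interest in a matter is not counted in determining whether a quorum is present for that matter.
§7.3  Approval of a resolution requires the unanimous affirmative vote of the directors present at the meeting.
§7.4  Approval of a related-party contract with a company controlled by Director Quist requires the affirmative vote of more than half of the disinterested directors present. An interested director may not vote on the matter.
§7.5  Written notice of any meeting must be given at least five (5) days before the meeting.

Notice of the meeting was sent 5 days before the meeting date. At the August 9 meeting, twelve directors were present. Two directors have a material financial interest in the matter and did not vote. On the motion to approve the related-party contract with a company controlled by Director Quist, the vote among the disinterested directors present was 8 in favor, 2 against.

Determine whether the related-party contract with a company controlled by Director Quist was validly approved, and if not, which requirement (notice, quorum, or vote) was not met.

Valid — all requirements satisfied.

Notice: 5 days given; 5 required (5 ≥ 5). Satisfied.
Quorum: 12 present, but the 2 interested directors do not count, leaving 10. Quorum is 10. Satisfied.
Vote: the related-party contract with a company controlled by Director Quist requires a majority of the disinterested directors present (12 − 2 = 10). A majority of 10 is 6, so 6 affirmative votes are needed; 8 voted in favor. Satisfied.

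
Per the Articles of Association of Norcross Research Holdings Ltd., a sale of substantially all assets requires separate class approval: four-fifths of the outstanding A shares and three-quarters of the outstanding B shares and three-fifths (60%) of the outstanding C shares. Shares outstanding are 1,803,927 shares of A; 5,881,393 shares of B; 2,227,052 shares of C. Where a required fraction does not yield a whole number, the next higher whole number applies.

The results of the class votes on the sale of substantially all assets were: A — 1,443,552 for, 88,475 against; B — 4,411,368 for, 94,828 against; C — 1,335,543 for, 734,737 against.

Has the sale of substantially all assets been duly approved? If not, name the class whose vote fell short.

A: 4/5 of 1803927 = 1443141.60, rounded up to 1443142; 1,443,142 required, 1,443,552 in favor — approved.
B: 3/4 of 5881393 = 4411044.75, rounded up to 4411045; 4,411,045 required, 4,411,368 in favor — approved.
C: 3/5 of 2227052 = 1336231.20, rounded up to 1336232; 1,336,232 required, 1,335,543 in favor — not approved.

Not approved — the C shares did not give the required vote.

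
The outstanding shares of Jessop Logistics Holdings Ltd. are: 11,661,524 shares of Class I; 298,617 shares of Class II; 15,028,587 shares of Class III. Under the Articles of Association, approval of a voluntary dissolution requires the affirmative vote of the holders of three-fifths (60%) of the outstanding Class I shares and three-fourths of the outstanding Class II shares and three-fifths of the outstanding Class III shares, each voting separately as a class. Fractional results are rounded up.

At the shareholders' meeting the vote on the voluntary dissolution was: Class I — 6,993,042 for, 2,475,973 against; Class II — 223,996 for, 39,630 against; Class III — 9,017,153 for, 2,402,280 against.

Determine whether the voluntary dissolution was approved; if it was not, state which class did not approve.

Not approved — the Class I shares did not give the required vote.

Class I: 3/5 of 11661524 = 6996914.40, rounded up to 6996915; 6,996,915 required, 6,993,042 in favor — not approved.
Class II: 3/4 of 298617 = 223962.75, rounded up to 223963; 223,963 required, 223,996 in favor — approved.
Class III: 3/5 of 15028587 = 9017152.20, rounded up to 9017153; 9,017,153 required, 9,017,153 in favor — approved.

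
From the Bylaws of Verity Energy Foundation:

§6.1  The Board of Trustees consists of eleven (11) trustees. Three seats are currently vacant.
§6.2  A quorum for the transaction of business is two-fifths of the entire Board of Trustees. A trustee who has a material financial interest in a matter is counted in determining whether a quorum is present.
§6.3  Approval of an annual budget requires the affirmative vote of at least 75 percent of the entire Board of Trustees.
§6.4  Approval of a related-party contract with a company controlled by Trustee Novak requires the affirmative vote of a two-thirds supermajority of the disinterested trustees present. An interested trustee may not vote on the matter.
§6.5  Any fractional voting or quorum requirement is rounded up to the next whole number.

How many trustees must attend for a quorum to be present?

5

2/5 of 11 = 4.40, rounded up to 5.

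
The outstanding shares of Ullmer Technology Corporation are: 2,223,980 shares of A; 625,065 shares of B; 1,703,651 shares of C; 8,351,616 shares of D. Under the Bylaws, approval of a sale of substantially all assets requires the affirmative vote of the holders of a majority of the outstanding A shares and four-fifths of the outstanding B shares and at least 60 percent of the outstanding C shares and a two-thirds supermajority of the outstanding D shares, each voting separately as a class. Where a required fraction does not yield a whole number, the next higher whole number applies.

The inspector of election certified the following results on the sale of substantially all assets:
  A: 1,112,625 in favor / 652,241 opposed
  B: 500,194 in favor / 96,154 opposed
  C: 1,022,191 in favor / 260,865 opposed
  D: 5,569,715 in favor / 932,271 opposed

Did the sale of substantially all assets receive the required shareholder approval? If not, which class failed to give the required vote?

Approved — every class gave the required vote.

A: a majority of 2223980 is 1111991; 1,111,991 required, 1,112,625 in favor — approved.
B: 4/5 of 625065 = 500052; 500,052 required, 500,194 in favor — approved.
C: 3/5 of 1703651 = 1022190.60, rounded up to 1022191; 1,022,191 required, 1,022,191 in favor — approved.
D: 2/3 of 8351616 = 5567744; 5,567,744 required, 5,569,715 in favor — approved.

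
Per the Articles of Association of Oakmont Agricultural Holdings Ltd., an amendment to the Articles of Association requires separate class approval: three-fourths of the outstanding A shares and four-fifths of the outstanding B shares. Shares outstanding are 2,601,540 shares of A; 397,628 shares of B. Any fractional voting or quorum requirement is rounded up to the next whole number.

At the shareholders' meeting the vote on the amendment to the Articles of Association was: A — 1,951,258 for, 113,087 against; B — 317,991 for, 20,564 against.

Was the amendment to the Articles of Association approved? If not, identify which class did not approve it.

A: 3/4 of 2601540 = 1951155; 1,951,155 required, 1,951,258 in favor — approved.
B: 4/5 of 397628 = 318102.40, rounded up to 318103; 318,103 required, 317,991 in favor — not approved.

Not approved — the B shares did not give the required vote.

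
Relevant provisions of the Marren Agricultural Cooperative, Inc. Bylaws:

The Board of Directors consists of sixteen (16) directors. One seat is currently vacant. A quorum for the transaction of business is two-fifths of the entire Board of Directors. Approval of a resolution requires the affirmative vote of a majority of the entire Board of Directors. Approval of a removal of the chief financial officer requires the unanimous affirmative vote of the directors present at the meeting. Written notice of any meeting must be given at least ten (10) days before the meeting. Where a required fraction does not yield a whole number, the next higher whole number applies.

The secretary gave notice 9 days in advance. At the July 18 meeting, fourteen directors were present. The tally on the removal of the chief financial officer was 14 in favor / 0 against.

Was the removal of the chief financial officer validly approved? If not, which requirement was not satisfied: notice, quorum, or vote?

Invalid — notice requirement not satisfied.

Notice: 9 days given; 10 required (9 < 10). Not satisfied.
Quorum: 14 present; quorum is 7. Satisfied.
Vote: the removal of the chief financial officer requires the unanimous vote of the directors present (14). Unanimous means all 14, so 14 affirmative votes are needed; 14 voted in favor. Satisfied.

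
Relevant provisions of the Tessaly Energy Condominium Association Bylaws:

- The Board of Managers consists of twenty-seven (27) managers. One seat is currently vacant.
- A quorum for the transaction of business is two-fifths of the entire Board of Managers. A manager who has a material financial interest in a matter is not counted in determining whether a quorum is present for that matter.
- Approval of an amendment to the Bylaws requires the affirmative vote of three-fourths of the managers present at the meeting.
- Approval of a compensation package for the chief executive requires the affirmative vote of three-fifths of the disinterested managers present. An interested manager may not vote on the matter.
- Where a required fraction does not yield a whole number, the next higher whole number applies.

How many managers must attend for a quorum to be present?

2/5 of 27 = 10.80, rounded up to 11.

11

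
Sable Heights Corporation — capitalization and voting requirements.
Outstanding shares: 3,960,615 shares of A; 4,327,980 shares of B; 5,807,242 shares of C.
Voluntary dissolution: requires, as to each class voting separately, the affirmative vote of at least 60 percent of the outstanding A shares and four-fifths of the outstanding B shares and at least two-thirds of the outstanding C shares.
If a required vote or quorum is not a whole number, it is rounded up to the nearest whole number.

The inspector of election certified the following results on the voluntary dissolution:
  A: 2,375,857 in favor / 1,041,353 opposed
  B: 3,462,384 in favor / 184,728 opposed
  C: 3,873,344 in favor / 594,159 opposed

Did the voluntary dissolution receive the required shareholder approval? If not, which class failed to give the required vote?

A: 3/5 of 3960615 = 2376369; 2,376,369 required, 2,375,857 in favor — not approved.
B: 4/5 of 4327980 = 3462384; 3,462,384 required, 3,462,384 in favor — approved.
C: 2/3 of 5807242 = 3871494.67, rounded up to 3871495; 3,871,495 required, 3,873,344 in favor — approved.

Not approved — the A shares did not give the required vote.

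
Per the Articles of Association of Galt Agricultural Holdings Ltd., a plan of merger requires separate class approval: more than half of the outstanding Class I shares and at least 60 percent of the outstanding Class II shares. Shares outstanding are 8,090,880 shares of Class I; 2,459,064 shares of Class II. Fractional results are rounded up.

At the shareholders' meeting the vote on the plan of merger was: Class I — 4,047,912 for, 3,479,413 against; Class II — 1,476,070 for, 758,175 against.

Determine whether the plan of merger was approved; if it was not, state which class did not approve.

Approved — every class gave the required vote.

Class I: a majority of 8090880 is 4045441; 4,045,441 required, 4,047,912 in favor — approved.
Class II: 3/5 of 2459064 = 1475438.40, rounded up to 1475439; 1,475,439 required, 1,476,070 in favor — approved.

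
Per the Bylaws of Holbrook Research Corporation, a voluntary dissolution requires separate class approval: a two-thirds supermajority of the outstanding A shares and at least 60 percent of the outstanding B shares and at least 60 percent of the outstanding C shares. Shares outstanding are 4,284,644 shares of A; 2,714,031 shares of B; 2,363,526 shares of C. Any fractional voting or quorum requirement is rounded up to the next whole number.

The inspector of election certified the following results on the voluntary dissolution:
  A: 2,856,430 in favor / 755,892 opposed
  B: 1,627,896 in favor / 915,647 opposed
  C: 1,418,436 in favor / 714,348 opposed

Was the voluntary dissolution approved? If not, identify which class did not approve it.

A: 2/3 of 4284644 = 2856429.33, rounded up to 2856430; 2,856,430 required, 2,856,430 in favor — approved.
B: 3/5 of 2714031 = 1628418.60, rounded up to 1628419; 1,628,419 required, 1,627,896 in favor — not approved.
C: 3/5 of 2363526 = 1418115.60, rounded up to 1418116; 1,418,116 required, 1,418,436 in favor — approved.

Not approved — the B shares did not give the required vote.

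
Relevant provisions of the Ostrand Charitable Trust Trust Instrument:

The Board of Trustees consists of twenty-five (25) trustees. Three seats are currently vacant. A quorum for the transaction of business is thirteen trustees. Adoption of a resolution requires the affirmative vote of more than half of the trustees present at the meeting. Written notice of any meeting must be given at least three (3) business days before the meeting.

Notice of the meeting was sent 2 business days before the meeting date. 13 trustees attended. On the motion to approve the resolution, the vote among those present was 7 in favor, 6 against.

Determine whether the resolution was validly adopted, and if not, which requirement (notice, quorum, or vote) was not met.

Notice: 2 business days given; 3 required (2 < 3). Not satisfied.
Quorum: 13 present; quorum is 13. Satisfied.
Vote: the resolution requires a majority of the trustees present (13). A majority of 13 is 7, so 7 affirmative votes are needed; 7 voted in favor. Satisfied.

Invalid — notice requirement not satisfied.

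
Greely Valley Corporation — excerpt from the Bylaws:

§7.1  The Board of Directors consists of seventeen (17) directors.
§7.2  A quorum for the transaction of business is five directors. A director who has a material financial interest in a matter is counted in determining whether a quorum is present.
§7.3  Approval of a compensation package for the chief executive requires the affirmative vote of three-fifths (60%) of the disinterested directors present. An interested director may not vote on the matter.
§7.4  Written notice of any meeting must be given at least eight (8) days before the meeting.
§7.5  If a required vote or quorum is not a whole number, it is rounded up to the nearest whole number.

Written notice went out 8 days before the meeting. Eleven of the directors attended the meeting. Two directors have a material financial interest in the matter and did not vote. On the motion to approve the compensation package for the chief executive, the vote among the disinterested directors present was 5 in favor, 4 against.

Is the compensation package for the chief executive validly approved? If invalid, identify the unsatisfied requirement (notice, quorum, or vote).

Notice: 8 days given; 8 required (8 ≥ 8). Satisfied.
Quorum: 11 present (interested directors count toward quorum); quorum is 5. Satisfied.
Vote: the compensation package for the chief executive requires three-fifths of the disinterested directors present (11 − 2 = 9). 3/5 of 9 = 5.40, rounded up to 6, so 6 affirmative votes are needed; 5 voted in favor. Not satisfied.

Invalid — vote requirement not satisfied.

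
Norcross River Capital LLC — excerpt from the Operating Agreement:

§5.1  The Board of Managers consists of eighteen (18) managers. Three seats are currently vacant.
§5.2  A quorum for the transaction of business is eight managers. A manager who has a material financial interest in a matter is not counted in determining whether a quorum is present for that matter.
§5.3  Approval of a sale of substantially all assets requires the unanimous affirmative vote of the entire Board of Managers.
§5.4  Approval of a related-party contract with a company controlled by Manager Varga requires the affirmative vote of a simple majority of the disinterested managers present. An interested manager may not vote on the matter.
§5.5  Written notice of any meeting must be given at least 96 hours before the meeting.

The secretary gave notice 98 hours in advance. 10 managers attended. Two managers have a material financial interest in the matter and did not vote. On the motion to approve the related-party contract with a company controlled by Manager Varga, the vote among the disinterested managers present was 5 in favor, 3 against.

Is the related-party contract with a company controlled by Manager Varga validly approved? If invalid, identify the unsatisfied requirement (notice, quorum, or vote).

Notice: 98 hours given; 96 required (98 ≥ 96). Satisfied.
Quorum: 10 present, but the 2 interested managers do not count, leaving 8. Quorum is 8. Satisfied.
Vote: the related-party contract with a company controlled by Manager Varga requires a majority of the disinterested managers present (10 − 2 = 8). A majority of 8 is 5, so 5 affirmative votes are needed; 5 voted in favor. Satisfied.

Valid — all requirements satisfied.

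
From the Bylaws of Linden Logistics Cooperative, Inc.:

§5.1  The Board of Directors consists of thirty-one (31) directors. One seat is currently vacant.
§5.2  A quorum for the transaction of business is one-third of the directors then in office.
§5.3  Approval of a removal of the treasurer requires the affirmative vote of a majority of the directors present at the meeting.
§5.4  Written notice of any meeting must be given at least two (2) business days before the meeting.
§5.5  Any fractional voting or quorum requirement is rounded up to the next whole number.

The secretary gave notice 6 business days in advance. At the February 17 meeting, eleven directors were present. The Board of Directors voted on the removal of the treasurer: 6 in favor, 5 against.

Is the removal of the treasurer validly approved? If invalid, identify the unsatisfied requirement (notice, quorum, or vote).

Notice: 6 business days given; 2 required (6 ≥ 2). Satisfied.
Quorum: 11 present; quorum is 10. Satisfied.
Vote: the removal of the treasurer requires a majority of the directors present (11). A majority of 11 is 6, so 6 affirmative votes are needed; 6 voted in favor. Satisfied.

Valid — all requirements satisfied.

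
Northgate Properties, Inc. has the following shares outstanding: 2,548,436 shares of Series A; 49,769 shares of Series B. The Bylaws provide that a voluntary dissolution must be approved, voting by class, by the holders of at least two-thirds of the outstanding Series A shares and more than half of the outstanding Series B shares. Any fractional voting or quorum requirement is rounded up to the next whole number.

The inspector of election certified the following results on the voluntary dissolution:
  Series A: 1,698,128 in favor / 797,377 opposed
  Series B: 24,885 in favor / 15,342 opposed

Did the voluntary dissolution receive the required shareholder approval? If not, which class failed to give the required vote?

Not approved — the Series A shares did not give the required vote.

Series A: 2/3 of 2548436 = 1698957.33, rounded up to 1698958; 1,698,958 required, 1,698,128 in favor — not approved.
Series B: a majority of 49769 is 24885; 24,885 required, 24,885 in favor — approved.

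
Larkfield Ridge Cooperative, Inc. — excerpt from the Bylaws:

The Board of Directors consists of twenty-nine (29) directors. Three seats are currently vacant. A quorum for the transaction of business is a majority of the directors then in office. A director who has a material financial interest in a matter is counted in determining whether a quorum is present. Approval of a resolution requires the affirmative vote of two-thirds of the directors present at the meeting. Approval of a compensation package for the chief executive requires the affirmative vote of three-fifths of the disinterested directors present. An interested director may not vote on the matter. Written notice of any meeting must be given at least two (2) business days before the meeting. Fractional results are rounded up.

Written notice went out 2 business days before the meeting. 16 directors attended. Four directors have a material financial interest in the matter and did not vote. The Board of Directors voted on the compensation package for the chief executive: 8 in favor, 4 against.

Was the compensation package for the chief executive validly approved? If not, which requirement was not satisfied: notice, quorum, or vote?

Notice: 2 business days given; 2 required (2 ≥ 2). Satisfied.
Quorum: 16 present (interested directors count toward quorum); quorum is 14. Satisfied.
Vote: the compensation package for the chief executive requires three-fifths of the disinterested directors present (16 − 4 = 12). 3/5 of 12 = 7.20, rounded up to 8, so 8 affirmative votes are needed; 8 voted in favor. Satisfied.

Valid — all requirements satisfied.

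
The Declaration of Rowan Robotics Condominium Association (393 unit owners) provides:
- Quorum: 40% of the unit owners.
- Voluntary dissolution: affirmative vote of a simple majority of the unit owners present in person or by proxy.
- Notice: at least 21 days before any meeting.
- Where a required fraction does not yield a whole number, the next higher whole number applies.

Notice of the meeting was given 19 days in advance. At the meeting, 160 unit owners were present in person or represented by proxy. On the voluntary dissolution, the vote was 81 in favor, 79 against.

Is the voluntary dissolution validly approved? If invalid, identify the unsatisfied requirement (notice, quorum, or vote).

Notice: 19 days given; 21 required. Not satisfied.
Quorum: 40% of 393 = 157.20, rounded up to 158; 160 present. Satisfied.
Vote: requires a majority of those present (160); a majority of 160 is 81, so 81 needed; 81 in favor. Satisfied.

Invalid — notice requirement not satisfied.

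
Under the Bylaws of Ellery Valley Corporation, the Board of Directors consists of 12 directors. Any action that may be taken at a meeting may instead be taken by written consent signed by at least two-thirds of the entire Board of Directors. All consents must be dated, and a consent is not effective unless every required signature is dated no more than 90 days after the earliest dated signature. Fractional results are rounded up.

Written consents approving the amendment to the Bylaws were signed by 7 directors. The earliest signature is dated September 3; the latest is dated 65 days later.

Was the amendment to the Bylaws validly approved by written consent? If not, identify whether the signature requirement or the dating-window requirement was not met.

Signatures required: at least two-thirds of 12 — 2/3 of 12 = 8, so 8 needed; 7 signed. Insufficient.
Dating window: the latest signature is 65 days after the earliest; the limit is 90 days. Within the window.

Not effective — insufficient signatures.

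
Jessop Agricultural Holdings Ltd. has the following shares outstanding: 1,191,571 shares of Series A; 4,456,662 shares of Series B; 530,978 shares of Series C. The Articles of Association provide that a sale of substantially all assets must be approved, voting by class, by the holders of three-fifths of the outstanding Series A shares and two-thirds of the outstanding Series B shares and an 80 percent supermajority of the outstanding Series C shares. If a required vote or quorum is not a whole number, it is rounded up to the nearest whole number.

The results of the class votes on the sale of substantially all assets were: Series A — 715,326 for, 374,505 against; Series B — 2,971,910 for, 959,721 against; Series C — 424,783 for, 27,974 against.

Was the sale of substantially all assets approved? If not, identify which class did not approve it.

Series A: 3/5 of 1191571 = 714942.60, rounded up to 714943; 714,943 required, 715,326 in favor — approved.
Series B: 2/3 of 4456662 = 2971108; 2,971,108 required, 2,971,910 in favor — approved.
Series C: 4/5 of 530978 = 424782.40, rounded up to 424783; 424,783 required, 424,783 in favor — approved.

Approved — every class gave the required vote.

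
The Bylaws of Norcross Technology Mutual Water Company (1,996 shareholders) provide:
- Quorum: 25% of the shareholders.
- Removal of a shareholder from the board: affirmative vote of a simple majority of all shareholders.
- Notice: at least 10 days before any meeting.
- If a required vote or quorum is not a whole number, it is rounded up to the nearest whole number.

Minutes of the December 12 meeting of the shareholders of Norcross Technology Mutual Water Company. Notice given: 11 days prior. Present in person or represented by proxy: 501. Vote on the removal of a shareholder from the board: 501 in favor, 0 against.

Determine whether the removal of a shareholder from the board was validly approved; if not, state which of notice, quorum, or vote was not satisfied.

Notice: 11 days given; 10 required. Satisfied.
Quorum: 25% of 1,996 = 499; 501 present. Satisfied.
Vote: requires a majority of all shareholders (1,996); a majority of 1996 is 999, so 999 needed; 501 in favor. Not satisfied.

Invalid — vote requirement not satisfied.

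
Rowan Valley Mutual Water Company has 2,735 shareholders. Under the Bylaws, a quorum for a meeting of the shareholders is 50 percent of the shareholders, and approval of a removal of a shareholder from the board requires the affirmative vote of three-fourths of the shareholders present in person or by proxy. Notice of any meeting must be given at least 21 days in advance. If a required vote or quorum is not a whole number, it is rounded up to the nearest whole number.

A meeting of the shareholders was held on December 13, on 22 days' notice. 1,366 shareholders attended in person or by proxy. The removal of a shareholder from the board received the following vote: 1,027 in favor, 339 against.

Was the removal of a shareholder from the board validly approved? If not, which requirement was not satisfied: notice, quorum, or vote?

Invalid — quorum requirement not satisfied.

Notice: 22 days given; 21 required. Satisfied.
Quorum: 50% of 2,735 = 1,367.50, rounded up to 1,368; 1,366 present. Not satisfied.
Vote: requires three-fourths of those present (1,366); 3/4 of 1366 = 1024.50, rounded up to 1025, so 1,025 needed; 1,027 in favor. Satisfied.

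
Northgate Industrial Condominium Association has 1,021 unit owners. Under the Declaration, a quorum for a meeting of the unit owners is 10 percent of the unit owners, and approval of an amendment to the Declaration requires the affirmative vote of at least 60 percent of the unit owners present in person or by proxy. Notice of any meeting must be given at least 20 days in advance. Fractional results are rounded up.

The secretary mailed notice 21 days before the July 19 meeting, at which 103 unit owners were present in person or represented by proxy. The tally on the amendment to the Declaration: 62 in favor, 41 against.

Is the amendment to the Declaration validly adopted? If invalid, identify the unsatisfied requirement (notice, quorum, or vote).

Notice: 21 days given; 20 required. Satisfied.
Quorum: 10% of 1,021 = 102.10, rounded up to 103; 103 present. Satisfied.
Vote: requires three-fifths of those present (103); 3/5 of 103 = 61.80, rounded up to 62, so 62 needed; 62 in favor. Satisfied.

Valid — all requirements satisfied.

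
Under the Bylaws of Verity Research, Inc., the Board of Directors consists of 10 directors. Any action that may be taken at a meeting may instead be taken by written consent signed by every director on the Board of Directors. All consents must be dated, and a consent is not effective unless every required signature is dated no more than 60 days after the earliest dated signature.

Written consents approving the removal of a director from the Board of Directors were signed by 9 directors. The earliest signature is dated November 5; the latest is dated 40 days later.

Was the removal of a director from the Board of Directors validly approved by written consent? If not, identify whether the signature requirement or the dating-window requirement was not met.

Signatures required: every one of 10 — unanimous means all 10, so 10 needed; 9 signed. Insufficient.
Dating window: the latest signature is 40 days after the earliest; the limit is 60 days. Within the window.

Not effective — insufficient signatures.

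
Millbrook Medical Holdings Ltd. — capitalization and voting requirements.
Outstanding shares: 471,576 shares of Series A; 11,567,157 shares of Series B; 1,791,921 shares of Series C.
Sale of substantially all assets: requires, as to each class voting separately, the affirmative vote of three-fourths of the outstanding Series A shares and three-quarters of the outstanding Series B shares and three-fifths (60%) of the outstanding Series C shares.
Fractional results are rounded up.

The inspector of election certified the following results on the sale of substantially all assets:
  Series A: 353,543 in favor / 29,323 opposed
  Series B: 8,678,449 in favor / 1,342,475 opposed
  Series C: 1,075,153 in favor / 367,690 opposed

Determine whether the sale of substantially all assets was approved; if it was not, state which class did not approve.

Not approved — the Series A shares did not give the required vote.

Series A: 3/4 of 471576 = 353682; 353,682 required, 353,543 in favor — not approved.
Series B: 3/4 of 11567157 = 8675367.75, rounded up to 8675368; 8,675,368 required, 8,678,449 in favor — approved.
Series C: 3/5 of 1791921 = 1075152.60, rounded up to 1075153; 1,075,153 required, 1,075,153 in favor — approved.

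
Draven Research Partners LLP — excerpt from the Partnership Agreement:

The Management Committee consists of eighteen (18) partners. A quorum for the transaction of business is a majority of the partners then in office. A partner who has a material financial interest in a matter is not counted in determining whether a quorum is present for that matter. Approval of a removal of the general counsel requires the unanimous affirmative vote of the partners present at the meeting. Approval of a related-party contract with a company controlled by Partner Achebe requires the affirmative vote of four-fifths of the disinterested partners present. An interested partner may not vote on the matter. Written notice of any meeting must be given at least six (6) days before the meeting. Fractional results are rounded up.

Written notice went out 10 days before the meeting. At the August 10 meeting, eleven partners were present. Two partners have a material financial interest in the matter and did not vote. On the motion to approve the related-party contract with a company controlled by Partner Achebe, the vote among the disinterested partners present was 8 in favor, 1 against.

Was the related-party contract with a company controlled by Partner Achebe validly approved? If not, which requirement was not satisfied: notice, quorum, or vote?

Invalid — quorum requirement not satisfied.

Notice: 10 days given; 6 required (10 ≥ 6). Satisfied.
Quorum: 11 present, but the 2 interested partners do not count, leaving 9. Quorum is 10. Not satisfied.
Vote: the related-party contract with a company controlled by Partner Achebe requires four-fifths of the disinterested partners present (11 − 2 = 9). 4/5 of 9 = 7.20, rounded up to 8, so 8 affirmative votes are needed; 8 voted in favor. Satisfied. (Moot — without a quorum no business can be validly transacted.)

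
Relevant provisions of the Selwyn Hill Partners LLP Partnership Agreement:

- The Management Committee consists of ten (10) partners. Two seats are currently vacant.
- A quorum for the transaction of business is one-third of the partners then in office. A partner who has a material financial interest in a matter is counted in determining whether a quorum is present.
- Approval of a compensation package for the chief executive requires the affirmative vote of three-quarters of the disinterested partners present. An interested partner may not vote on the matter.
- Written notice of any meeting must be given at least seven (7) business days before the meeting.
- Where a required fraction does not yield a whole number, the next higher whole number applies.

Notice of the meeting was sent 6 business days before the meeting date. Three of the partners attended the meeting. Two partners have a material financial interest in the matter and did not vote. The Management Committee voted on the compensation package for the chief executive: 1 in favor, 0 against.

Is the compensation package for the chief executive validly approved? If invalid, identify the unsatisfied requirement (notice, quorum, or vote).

Notice: 6 business days given; 7 required (6 < 7). Not satisfied.
Quorum: 3 present (interested partners count toward quorum); quorum is 3. Satisfied.
Vote: the compensation package for the chief executive requires three-fourths of the disinterested partners present (3 − 2 = 1). 3/4 of 1 = 0.75, rounded up to 1, so 1 affirmative vote is needed; 1 voted in favor. Satisfied.

Invalid — notice requirement not satisfied.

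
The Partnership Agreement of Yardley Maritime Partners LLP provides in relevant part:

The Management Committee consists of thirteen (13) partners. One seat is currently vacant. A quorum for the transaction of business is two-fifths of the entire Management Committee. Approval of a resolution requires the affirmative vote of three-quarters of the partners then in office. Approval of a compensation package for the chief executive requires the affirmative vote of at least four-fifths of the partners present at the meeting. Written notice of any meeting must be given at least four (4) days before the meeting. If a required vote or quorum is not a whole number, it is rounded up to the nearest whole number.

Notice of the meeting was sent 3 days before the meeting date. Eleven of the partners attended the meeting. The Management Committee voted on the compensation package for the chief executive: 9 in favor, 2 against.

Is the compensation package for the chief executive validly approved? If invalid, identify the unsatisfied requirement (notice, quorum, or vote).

Invalid — notice requirement not satisfied.

Notice: 3 days given; 4 required (3 < 4). Not satisfied.
Quorum: 11 present; quorum is 6. Satisfied.
Vote: the compensation package for the chief executive requires four-fifths of the partners present (11). 4/5 of 11 = 8.80, rounded up to 9, so 9 affirmative votes are needed; 9 voted in favor. Satisfied.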